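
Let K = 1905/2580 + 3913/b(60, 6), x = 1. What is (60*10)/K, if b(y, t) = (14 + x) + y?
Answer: 7740000/682561 ≈ 11.340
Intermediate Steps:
b(y, t) = 15 + y (b(y, t) = (14 + 1) + y = 15 + y)
K = 682561/12900 (K = 1905/2580 + 3913/(15 + 60) = 1905*(1/2580) + 3913/75 = 127/172 + 3913*(1/75) = 127/172 + 3913/75 = 682561/12900 ≈ 52.912)
(60*10)/K = (60*10)/(682561/12900) = 600*(12900/682561) = 7740000/682561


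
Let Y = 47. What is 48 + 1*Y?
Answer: 95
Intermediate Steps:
48 + 1*Y = 48 + 1*47 = 48 + 47 = 95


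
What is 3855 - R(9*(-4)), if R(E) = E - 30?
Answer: 3921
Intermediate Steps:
R(E) = -30 + E
3855 - R(9*(-4)) = 3855 - (-30 + 9*(-4)) = 3855 - (-30 - 36) = 3855 - 1*(-66) = 3855 + 66 = 3921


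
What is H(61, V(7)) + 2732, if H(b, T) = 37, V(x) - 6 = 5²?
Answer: 2769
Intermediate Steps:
V(x) = 31 (V(x) = 6 + 5² = 6 + 25 = 31)
H(61, V(7)) + 2732 = 37 + 2732 = 2769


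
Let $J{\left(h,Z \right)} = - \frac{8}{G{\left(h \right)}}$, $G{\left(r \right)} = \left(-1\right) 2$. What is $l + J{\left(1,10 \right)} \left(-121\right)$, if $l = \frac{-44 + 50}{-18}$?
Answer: $- \frac{1453}{3} \approx -484.33$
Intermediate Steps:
$G{\left(r \right)} = -2$
$J{\left(h,Z \right)} = 4$ ($J{\left(h,Z \right)} = - \frac{8}{-2} = \left(-8\right) \left(- \frac{1}{2}\right) = 4$)
$l = - \frac{1}{3}$ ($l = 6 \left(- \frac{1}{18}\right) = - \frac{1}{3} \approx -0.33333$)
$l + J{\left(1,10 \right)} \left(-121\right) = - \frac{1}{3} + 4 \left(-121\right) = - \frac{1}{3} - 484 = - \frac{1453}{3}$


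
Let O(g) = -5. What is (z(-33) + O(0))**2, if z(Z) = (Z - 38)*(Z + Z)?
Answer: 21911761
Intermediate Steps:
z(Z) = 2*Z*(-38 + Z) (z(Z) = (-38 + Z)*(2*Z) = 2*Z*(-38 + Z))
(z(-33) + O(0))**2 = (2*(-33)*(-38 - 33) - 5)**2 = (2*(-33)*(-71) - 5)**2 = (4686 - 5)**2 = 4681**2 = 21911761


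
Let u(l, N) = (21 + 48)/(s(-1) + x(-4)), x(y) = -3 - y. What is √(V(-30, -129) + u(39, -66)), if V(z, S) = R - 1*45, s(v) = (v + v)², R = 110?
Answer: √1970/5 ≈ 8.8769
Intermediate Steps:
s(v) = 4*v² (s(v) = (2*v)² = 4*v²)
V(z, S) = 65 (V(z, S) = 110 - 1*45 = 110 - 45 = 65)
u(l, N) = 69/5 (u(l, N) = (21 + 48)/(4*(-1)² + (-3 - 1*(-4))) = 69/(4*1 + (-3 + 4)) = 69/(4 + 1) = 69/5)
√(V(-30, -129) + u(39, -66)) = √(65 + 69/5) = √(394/5) = √1970/5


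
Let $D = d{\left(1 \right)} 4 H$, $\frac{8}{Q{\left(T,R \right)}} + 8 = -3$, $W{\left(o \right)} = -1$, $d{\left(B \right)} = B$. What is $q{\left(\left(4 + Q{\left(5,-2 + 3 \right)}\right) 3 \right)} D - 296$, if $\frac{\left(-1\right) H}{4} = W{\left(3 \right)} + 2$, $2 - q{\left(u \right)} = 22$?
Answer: $24$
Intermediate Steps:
$Q{\left(T,R \right)} = - \frac{8}{11}$ ($Q{\left(T,R \right)} = \frac{8}{-8 - 3} = \frac{8}{-11} = 8 \left(- \frac{1}{11}\right) = - \frac{8}{11}$)
$q{\left(u \right)} = -20$ ($q{\left(u \right)} = 2 - 22 = -20$)
$H = -4$ ($H = - 4 \left(-1 + 2\right) = \left(-4\right) 1 = -4$)
$D = -16$ ($D = 1 \cdot 4 \left(-4\right) = 4 \left(-4\right) = -16$)
$q{\left(\left(4 + Q{\left(5,-2 + 3 \right)}\right) 3 \right)} D - 296 = \left(-20\right) \left(-16\right) - 296 = 320 - 296 = 24$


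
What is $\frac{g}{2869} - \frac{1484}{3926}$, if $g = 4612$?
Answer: $\frac{45858}{37297} \approx 1.2295$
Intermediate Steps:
$\frac{g}{2869} - \frac{1484}{3926} = \frac{4612}{2869} - \frac{1484}{3926} = 4612 \cdot \frac{1}{2869} - \frac{742}{1963} = \frac{4612}{2869} - \frac{742}{1963} = \frac{45858}{37297}$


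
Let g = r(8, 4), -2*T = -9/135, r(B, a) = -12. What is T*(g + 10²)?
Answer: 44/15 ≈ 2.9333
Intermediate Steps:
T = 1/30 (T = -(-9)/(2*135) = -½*(-1/15) = 1/30 ≈ 0.033333)
g = -12
T*(g + 10²) = (-12 + 10²)/30 = (-12 + 100)/30 = (1/30)*88 = 44/15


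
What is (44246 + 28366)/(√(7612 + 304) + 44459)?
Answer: 3228256908/1976594765 - 145224*√1979/1976594765 ≈ 1.6300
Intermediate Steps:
(44246 + 28366)/(√(7612 + 304) + 44459) = 72612/(√7916 + 44459) = 72612/(2*√1979 + 44459) = 72612/(44459 + 2*√1979)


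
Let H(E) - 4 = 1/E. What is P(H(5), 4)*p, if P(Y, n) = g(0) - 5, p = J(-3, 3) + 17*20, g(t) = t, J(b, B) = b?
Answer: -1685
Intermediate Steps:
H(E) = 4 + 1/E
p = 337 (p = -3 + 17*20 = -3 + 340 = 337)
P(Y, n) = -5 (P(Y, n) = 0 - 5 = -5)
P(H(5), 4)*p = -5*337 = -1685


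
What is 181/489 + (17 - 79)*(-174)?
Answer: 5275513/489 ≈ 10788.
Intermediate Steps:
181/489 + (17 - 79)*(-174) = 181*(1/489) - 62*(-174) = 181/489 + 10788 = 5275513/489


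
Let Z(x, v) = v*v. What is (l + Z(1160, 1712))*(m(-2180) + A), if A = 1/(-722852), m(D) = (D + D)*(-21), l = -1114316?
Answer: 30058076359697683/180713 ≈ 1.6633e+11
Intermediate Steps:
m(D) = -42*D (m(D) = (2*D)*(-21) = -42*D)
Z(x, v) = v²
A = -1/722852 ≈ -1.3834e-6
(l + Z(1160, 1712))*(m(-2180) + A) = (-1114316 + 1712²)*(-42*(-2180) - 1/722852) = (-1114316 + 2930944)*(91560 - 1/722852) = 1816628*(66184329119/722852) = 30058076359697683/180713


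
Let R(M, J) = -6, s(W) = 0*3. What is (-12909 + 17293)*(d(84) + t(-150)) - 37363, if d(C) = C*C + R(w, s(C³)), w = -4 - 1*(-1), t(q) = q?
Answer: 30212237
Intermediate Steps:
s(W) = 0
w = -3 (w = -4 + 1 = -3)
d(C) = -6 + C² (d(C) = C*C - 6 = C² - 6 = -6 + C²)
(-12909 + 17293)*(d(84) + t(-150)) - 37363 = (-12909 + 17293)*((-6 + 84²) - 150) - 37363 = 4384*((-6 + 7056) - 150) - 37363 = 4384*(7050 - 150) - 37363 = 4384*6900 - 37363 = 30249600 - 37363 = 30212237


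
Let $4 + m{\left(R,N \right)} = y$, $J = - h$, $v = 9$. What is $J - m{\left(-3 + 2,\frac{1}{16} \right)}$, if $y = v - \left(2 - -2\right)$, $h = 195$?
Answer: $-196$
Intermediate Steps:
$J = -195$ ($J = \left(-1\right) 195 = -195$)
$y = 5$ ($y = 9 - \left(2 - -2\right) = 9 - \left(2 + 2\right) = 9 - 4 = 5$)
$m{\left(R,N \right)} = 1$ ($m{\left(R,N \right)} = -4 + 5 = 1$)
$J - m{\left(-3 + 2,\frac{1}{16} \right)} = -195 - 1 = -196$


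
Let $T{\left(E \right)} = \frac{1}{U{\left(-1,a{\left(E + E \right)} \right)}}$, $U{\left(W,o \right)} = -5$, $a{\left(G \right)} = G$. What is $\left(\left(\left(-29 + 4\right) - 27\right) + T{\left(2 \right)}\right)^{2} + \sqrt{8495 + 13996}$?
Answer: $\frac{68121}{25} + 21 \sqrt{51} \approx 2874.8$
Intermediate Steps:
$T{\left(E \right)} = - \frac{1}{5}$ ($T{\left(E \right)} = \frac{1}{-5} = - \frac{1}{5}$)
$\left(\left(\left(-29 + 4\right) - 27\right) + T{\left(2 \right)}\right)^{2} + \sqrt{8495 + 13996} = \left(\left(\left(-29 + 4\right) - 27\right) - \frac{1}{5}\right)^{2} + \sqrt{8495 + 13996} = \left(\left(-25 - 27\right) - \frac{1}{5}\right)^{2} + \sqrt{22491} = \left(-52 - \frac{1}{5}\right)^{2} + 21 \sqrt{51} = \left(- \frac{261}{5}\right)^{2} + 21 \sqrt{51} = \frac{68121}{25} + 21 \sqrt{51}$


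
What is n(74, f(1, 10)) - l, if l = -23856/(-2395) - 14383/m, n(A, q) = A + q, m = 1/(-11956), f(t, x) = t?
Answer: -411851583691/2395 ≈ -1.7196e+8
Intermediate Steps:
m = -1/11956 ≈ -8.3640e-5
l = 411851763316/2395 (l = -23856/(-2395) - 14383/(-1/11956) = -23856*(-1/2395) - 14383*(-11956) = 23856/2395 + 171963148 = 411851763316/2395 ≈ 1.7196e+8)
n(74, f(1, 10)) - l = (74 + 1) - 1*411851763316/2395 = 75 - 411851763316/2395 = -411851583691/2395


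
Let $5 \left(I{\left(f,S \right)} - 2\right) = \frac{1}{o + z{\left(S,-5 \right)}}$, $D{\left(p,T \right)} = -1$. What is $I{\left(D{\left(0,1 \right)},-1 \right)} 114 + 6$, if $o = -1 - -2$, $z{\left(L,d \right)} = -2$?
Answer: $\frac{1056}{5} \approx 211.2$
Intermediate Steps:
$o = 1$ ($o = -1 + 2 = 1$)
$I{\left(f,S \right)} = \frac{9}{5}$ ($I{\left(f,S \right)} = 2 + \frac{1}{5 \left(1 - 2\right)} = 2 + \frac{1}{5 \left(-1\right)} = 2 + \frac{1}{5} \left(-1\right) = 2 - \frac{1}{5} = \frac{9}{5}$)
$I{\left(D{\left(0,1 \right)},-1 \right)} 114 + 6 = \frac{9}{5} \cdot 114 + 6 = \frac{1026}{5} + 6 = \frac{1056}{5}$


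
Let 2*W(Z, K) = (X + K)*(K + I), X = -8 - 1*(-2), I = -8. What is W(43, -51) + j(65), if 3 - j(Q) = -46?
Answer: 3461/2 ≈ 1730.5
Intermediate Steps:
X = -6 (X = -8 + 2 = -6)
W(Z, K) = (-8 + K)*(-6 + K)/2 (W(Z, K) = ((-6 + K)*(K - 8))/2 = ((-6 + K)*(-8 + K))/2 = ((-8 + K)*(-6 + K))/2 = (-8 + K)*(-6 + K)/2)
j(Q) = 49 (j(Q) = 3 - 1*(-46) = 3 + 46 = 49)
W(43, -51) + j(65) = (24 + (½)*(-51)² - 7*(-51)) + 49 = (24 + (½)*2601 + 357) + 49 = (24 + 2601/2 + 357) + 49 = 3363/2 + 49 = 3461/2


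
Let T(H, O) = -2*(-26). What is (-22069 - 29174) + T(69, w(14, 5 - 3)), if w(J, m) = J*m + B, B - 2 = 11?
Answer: -51191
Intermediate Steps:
B = 13 (B = 2 + 11 = 13)
w(J, m) = 13 + J*m (w(J, m) = J*m + 13 = 13 + J*m)
T(H, O) = 52
(-22069 - 29174) + T(69, w(14, 5 - 3)) = (-22069 - 29174) + 52 = -51243 + 52 = -51191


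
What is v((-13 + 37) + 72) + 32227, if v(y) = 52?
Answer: 32279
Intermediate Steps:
v((-13 + 37) + 72) + 32227 = 52 + 32227 = 32279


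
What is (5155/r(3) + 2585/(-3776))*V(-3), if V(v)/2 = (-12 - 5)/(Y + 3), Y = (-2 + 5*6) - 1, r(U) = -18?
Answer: 33170077/101952 ≈ 325.35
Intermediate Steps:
Y = 27 (Y = (-2 + 30) - 1 = 28 - 1 = 27)
V(v) = -17/15 (V(v) = 2*((-12 - 5)/(27 + 3)) = 2*(-17/30) = -17/15)
(5155/r(3) + 2585/(-3776))*V(-3) = (5155/(-18) + 2585/(-3776))*(-17/15) = (5155*(-1/18) + 2585*(-1/3776))*(-17/15) = (-5155/18 - 2585/3776)*(-17/15) = -9755905/33984*(-17/15) = 33170077/101952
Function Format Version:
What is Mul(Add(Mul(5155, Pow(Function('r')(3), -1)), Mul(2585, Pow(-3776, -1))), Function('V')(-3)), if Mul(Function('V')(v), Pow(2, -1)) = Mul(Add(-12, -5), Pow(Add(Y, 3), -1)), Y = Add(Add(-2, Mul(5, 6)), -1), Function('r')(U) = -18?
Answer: Rational(33170077, 101952) ≈ 325.35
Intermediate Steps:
Y = 27 (Y = Add(Add(-2, 30), -1) = Add(28, -1) = 27)
Function('V')(v) = Rational(-17, 15) (Function('V')(v) = Mul(2, Mul(Add(-12, -5), Pow(Add(27, 3), -1))) = Mul(2, Mul(-17, Pow(30, -1))) = Mul(2, Mul(-17, Rational(1, 30))) = Mul(2, Rational(-17, 30)) = Rational(-17, 15))
Mul(Add(Mul(5155, Pow(Function('r')(3), -1)), Mul(2585, Pow(-3776, -1))), Function('V')(-3)) = Mul(Add(Mul(5155, Pow(-18, -1)), Mul(2585, Pow(-3776, -1))), Rational(-17, 15)) = Mul(Add(Mul(5155, Rational(-1, 18)), Mul(2585, Rational(-1, 3776))), Rational(-17, 15)) = Mul(Add(Rational(-5155, 18), Rational(-2585, 3776)), Rational(-17, 15)) = Mul(Rational(-9755905, 33984), Rational(-17, 15)) = Rational(33170077, 101952)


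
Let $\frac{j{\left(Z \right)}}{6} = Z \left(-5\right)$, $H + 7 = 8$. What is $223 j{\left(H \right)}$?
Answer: $-6690$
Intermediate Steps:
$H = 1$ ($H = -7 + 8 = 1$)
$j{\left(Z \right)} = - 30 Z$ ($j{\left(Z \right)} = 6 Z \left(-5\right) = 6 \left(- 5 Z\right) = - 30 Z$)
$223 j{\left(H \right)} = 223 \left(\left(-30\right) 1\right) = 223 \left(-30\right) = -6690$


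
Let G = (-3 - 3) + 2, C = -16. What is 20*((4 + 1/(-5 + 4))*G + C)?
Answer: -560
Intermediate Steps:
G = -4 (G = -6 + 2 = -4)
20*((4 + 1/(-5 + 4))*G + C) = 20*((4 + 1/(-5 + 4))*(-4) - 16) = 20*((4 + 1/(-1))*(-4) - 16) = 20*((4 - 1)*(-4) - 16) = 20*(3*(-4) - 16) = 20*(-12 - 16) = 20*(-28) = -560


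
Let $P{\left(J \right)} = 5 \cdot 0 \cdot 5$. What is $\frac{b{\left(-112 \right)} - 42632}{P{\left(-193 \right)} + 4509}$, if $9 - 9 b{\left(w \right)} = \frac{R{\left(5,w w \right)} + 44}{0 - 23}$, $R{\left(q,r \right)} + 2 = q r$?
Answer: $- \frac{8761855}{933363} \approx -9.3874$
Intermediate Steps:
$R{\left(q,r \right)} = -2 + q r$
$b{\left(w \right)} = \frac{83}{69} + \frac{5 w^{2}}{207}$ ($b{\left(w \right)} = 1 - \frac{\left(\left(-2 + 5 w w\right) + 44\right) \frac{1}{0 - 23}}{9} = 1 - \frac{\left(\left(-2 + 5 w^{2}\right) + 44\right) \frac{1}{-23}}{9} = 1 - \frac{\left(42 + 5 w^{2}\right) \left(- \frac{1}{23}\right)}{9} = 1 - \frac{- \frac{42}{23} - \frac{5 w^{2}}{23}}{9} = 1 + \left(\frac{14}{69} + \frac{5 w^{2}}{207}\right) = \frac{83}{69} + \frac{5 w^{2}}{207}$)
$P{\left(J \right)} = 0$ ($P{\left(J \right)} = 0 \cdot 5 = 0$)
$\frac{b{\left(-112 \right)} - 42632}{P{\left(-193 \right)} + 4509} = \frac{\left(\frac{83}{69} + \frac{5 \left(-112\right)^{2}}{207}\right) - 42632}{0 + 4509} = \frac{\left(\frac{83}{69} + \frac{5}{207} \cdot 12544\right) - 42632}{4509} = \left(\left(\frac{83}{69} + \frac{62720}{207}\right) - 42632\right) \frac{1}{4509} = \left(\frac{62969}{207} - 42632\right) \frac{1}{4509} = \left(- \frac{8761855}{207}\right) \frac{1}{4509} = - \frac{8761855}{933363}$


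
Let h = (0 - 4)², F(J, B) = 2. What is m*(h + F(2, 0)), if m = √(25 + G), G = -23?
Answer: 18*√2 ≈ 25.456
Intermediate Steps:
m = √2 (m = √(25 - 23) = √2 ≈ 1.4142)
h = 16 (h = (-4)² = 16)
m*(h + F(2, 0)) = √2*(16 + 2) = √2*18 = 18*√2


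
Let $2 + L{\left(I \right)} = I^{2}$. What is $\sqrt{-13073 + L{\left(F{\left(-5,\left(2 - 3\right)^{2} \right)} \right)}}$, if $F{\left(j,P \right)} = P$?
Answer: $i \sqrt{13074} \approx 114.34 i$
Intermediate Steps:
$L{\left(I \right)} = -2 + I^{2}$
$\sqrt{-13073 + L{\left(F{\left(-5,\left(2 - 3\right)^{2} \right)} \right)}} = \sqrt{-13073 - \left(2 - \left(\left(2 - 3\right)^{2}\right)^{2}\right)} = \sqrt{-13073 - \left(2 - \left(\left(-1\right)^{2}\right)^{2}\right)} = \sqrt{-13073 - \left(2 - 1^{2}\right)} = \sqrt{-13073 + \left(-2 + 1\right)} = \sqrt{-13073 - 1} = \sqrt{-13074} = i \sqrt{13074}$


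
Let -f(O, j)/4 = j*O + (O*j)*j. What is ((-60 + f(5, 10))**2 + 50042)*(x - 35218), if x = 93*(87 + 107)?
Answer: -88587658992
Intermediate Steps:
f(O, j) = -4*O*j - 4*O*j**2 (f(O, j) = -4*(j*O + (O*j)*j) = -4*(O*j + O*j**2) = -4*O*j - 4*O*j**2)
x = 18042 (x = 93*194 = 18042)
((-60 + f(5, 10))**2 + 50042)*(x - 35218) = ((-60 - 4*5*10*(1 + 10))**2 + 50042)*(18042 - 35218) = ((-60 - 4*5*10*11)**2 + 50042)*(-17176) = ((-60 - 2200)**2 + 50042)*(-17176) = ((-2260)**2 + 50042)*(-17176) = (5107600 + 50042)*(-17176) = 5157642*(-17176) = -88587658992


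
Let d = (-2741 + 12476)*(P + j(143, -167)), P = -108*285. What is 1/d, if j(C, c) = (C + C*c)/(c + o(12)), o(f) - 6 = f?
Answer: -149/44415762270 ≈ -3.3547e-9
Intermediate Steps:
o(f) = 6 + f
j(C, c) = (C + C*c)/(18 + c) (j(C, c) = (C + C*c)/(c + (6 + 12)) = (C + C*c)/(c + 18) = (C + C*c)/(18 + c))
P = -30780
d = -44415762270/149 (d = (-2741 + 12476)*(-30780 + 143*(1 - 167)/(18 - 167)) = 9735*(-30780 + 143*(-166)/(-149)) = 9735*(-30780 + 143*(-1/149)*(-166)) = 9735*(-30780 + 23738/149) = 9735*(-4562482/149) = -44415762270/149 ≈ -2.9809e+8)
1/d = 1/(-44415762270/149) = -149/44415762270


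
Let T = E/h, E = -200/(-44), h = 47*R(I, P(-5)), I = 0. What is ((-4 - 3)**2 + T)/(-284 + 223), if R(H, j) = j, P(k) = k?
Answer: -25323/31537 ≈ -0.80296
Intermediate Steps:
h = -235 (h = 47*(-5) = -235)
E = 50/11 (E = -200*(-1/44) = 50/11 ≈ 4.5455)
T = -10/517 (T = (50/11)/(-235) = (50/11)*(-1/235) = -10/517 ≈ -0.019342)
((-4 - 3)**2 + T)/(-284 + 223) = ((-4 - 3)**2 - 10/517)/(-284 + 223) = ((-7)**2 - 10/517)/(-61) = (49 - 10/517)*(-1/61) = (25323/517)*(-1/61) = -25323/31537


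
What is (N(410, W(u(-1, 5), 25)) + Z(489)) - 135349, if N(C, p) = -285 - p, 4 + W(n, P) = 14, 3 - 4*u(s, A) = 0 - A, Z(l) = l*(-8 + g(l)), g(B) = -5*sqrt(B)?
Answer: -139556 - 2445*sqrt(489) ≈ -1.9362e+5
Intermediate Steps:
Z(l) = l*(-8 - 5*sqrt(l))
u(s, A) = 3/4 + A/4 (u(s, A) = 3/4 - (0 - A)/4 = 3/4 - (-1)*A/4 = 3/4 + A/4)
W(n, P) = 10 (W(n, P) = -4 + 14 = 10)
(N(410, W(u(-1, 5), 25)) + Z(489)) - 135349 = ((-285 - 1*10) - 1*489*(8 + 5*sqrt(489))) - 135349 = ((-285 - 10) + (-3912 - 2445*sqrt(489))) - 135349 = (-295 + (-3912 - 2445*sqrt(489))) - 135349 = (-4207 - 2445*sqrt(489)) - 135349 = -139556 - 2445*sqrt(489)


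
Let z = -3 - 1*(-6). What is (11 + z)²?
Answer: 196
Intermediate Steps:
z = 3 (z = -3 + 6 = 3)
(11 + z)² = (11 + 3)² = 14² = 196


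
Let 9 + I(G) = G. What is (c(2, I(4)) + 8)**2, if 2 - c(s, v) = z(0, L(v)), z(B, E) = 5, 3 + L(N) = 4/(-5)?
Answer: 25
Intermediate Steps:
L(N) = -19/5 (L(N) = -3 + 4/(-5) = -3 + 4*(-1/5) = -3 - 4/5 = -19/5)
I(G) = -9 + G
c(s, v) = -3 (c(s, v) = 2 - 1*5 = 2 - 5 = -3)
(c(2, I(4)) + 8)**2 = (-3 + 8)**2 = 5**2 = 25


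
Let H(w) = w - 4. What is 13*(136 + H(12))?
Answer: 1872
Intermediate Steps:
H(w) = -4 + w
13*(136 + H(12)) = 13*(136 + (-4 + 12)) = 13*(136 + 8) = 13*144 = 1872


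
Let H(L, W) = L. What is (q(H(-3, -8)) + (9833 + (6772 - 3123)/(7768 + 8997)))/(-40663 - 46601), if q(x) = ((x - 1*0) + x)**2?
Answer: -27576239/243830160 ≈ -0.11310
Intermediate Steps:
q(x) = 4*x**2 (q(x) = ((x + 0) + x)**2 = (x + x)**2 = (2*x)**2 = 4*x**2)
(q(H(-3, -8)) + (9833 + (6772 - 3123)/(7768 + 8997)))/(-40663 - 46601) = (4*(-3)**2 + (9833 + (6772 - 3123)/(7768 + 8997)))/(-40663 - 46601) = (4*9 + (9833 + 3649/16765))/(-87264) = (36 + (9833 + 3649*(1/16765)))*(-1/87264) = (36 + (9833 + 3649/16765))*(-1/87264) = (36 + 164853894/16765)*(-1/87264) = (165457434/16765)*(-1/87264) = -27576239/243830160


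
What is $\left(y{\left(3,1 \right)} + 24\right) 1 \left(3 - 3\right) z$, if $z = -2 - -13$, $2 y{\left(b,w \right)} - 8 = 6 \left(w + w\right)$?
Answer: $0$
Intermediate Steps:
$y{\left(b,w \right)} = 4 + 6 w$ ($y{\left(b,w \right)} = 4 + \frac{6 \left(w + w\right)}{2} = 4 + \frac{6 \cdot 2 w}{2} = 4 + \frac{12 w}{2} = 4 + 6 w$)
$z = 11$ ($z = -2 + 13 = 11$)
$\left(y{\left(3,1 \right)} + 24\right) 1 \left(3 - 3\right) z = \left(\left(4 + 6 \cdot 1\right) + 24\right) 1 \left(3 - 3\right) 11 = \left(\left(4 + 6\right) + 24\right) 1 \cdot 0 \cdot 11 = \left(10 + 24\right) 0 \cdot 11 = 34 \cdot 0 \cdot 11 = 0 \cdot 11 = 0$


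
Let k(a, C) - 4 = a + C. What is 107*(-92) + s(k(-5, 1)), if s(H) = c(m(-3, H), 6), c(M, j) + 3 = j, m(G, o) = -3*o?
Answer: -9841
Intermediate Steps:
k(a, C) = 4 + C + a (k(a, C) = 4 + (a + C) = 4 + (C + a) = 4 + C + a)
c(M, j) = -3 + j
s(H) = 3 (s(H) = -3 + 6 = 3)
107*(-92) + s(k(-5, 1)) = 107*(-92) + 3 = -9844 + 3 = -9841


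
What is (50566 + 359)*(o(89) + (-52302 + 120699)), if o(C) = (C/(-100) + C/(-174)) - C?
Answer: 403507569353/116 ≈ 3.4785e+9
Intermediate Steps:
o(C) = -8837*C/8700 (o(C) = (C*(-1/100) + C*(-1/174)) - C = (-C/100 - C/174) - C = -137*C/8700 - C = -8837*C/8700)
(50566 + 359)*(o(89) + (-52302 + 120699)) = (50566 + 359)*(-8837/8700*89 + (-52302 + 120699)) = 50925*(-786493/8700 + 68397) = 50925*(594267407/8700) = 403507569353/116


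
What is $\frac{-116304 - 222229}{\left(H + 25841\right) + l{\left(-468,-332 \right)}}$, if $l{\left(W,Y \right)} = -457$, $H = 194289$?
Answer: $- \frac{338533}{219673} \approx -1.5411$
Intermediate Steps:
$\frac{-116304 - 222229}{\left(H + 25841\right) + l{\left(-468,-332 \right)}} = \frac{-116304 - 222229}{\left(194289 + 25841\right) - 457} = - \frac{338533}{220130 - 457} = - \frac{338533}{219673}$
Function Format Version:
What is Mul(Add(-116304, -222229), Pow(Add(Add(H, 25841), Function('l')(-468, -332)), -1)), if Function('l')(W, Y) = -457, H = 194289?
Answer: Rational(-338533, 219673) ≈ -1.5411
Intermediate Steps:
Mul(Add(-116304, -222229), Pow(Add(Add(H, 25841), Function('l')(-468, -332)), -1)) = Mul(Add(-116304, -222229), Pow(Add(Add(194289, 25841), -457), -1)) = Mul(-338533, Pow(Add(220130, -457), -1)) = Mul(-338533, Pow(219673, -1)) = Mul(-338533, Rational(1, 219673)) = Rational(-338533, 219673)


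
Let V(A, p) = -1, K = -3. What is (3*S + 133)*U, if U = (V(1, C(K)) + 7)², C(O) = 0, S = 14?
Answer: 6300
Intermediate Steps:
U = 36 (U = (-1 + 7)² = 6² = 36)
(3*S + 133)*U = (3*14 + 133)*36 = (42 + 133)*36 = 175*36 = 6300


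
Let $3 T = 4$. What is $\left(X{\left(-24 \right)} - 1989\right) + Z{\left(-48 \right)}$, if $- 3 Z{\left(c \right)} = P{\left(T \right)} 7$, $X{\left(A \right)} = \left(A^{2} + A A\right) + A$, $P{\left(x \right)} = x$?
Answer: $- \frac{7777}{9} \approx -864.11$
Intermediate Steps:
$T = \frac{4}{3}$ ($T = \frac{1}{3} \cdot 4 = \frac{4}{3} \approx 1.3333$)
$X{\left(A \right)} = A + 2 A^{2}$ ($X{\left(A \right)} = \left(A^{2} + A^{2}\right) + A = 2 A^{2} + A = A + 2 A^{2}$)
$Z{\left(c \right)} = - \frac{28}{9}$ ($Z{\left(c \right)} = - \frac{\frac{4}{3} \cdot 7}{3} = \left(- \frac{1}{3}\right) \frac{28}{3} = - \frac{28}{9}$)
$\left(X{\left(-24 \right)} - 1989\right) + Z{\left(-48 \right)} = \left(- 24 \left(1 + 2 \left(-24\right)\right) - 1989\right) - \frac{28}{9} = \left(- 24 \left(1 - 48\right) - 1989\right) - \frac{28}{9} = \left(\left(-24\right) \left(-47\right) - 1989\right) - \frac{28}{9} = \left(1128 - 1989\right) - \frac{28}{9} = -861 - \frac{28}{9} = - \frac{7777}{9}$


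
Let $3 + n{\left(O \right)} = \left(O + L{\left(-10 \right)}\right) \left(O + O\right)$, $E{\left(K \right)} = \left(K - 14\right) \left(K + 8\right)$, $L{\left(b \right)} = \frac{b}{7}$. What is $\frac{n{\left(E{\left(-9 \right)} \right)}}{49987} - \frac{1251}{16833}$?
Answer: $- \frac{107055878}{1963339399} \approx -0.054527$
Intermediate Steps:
$L{\left(b \right)} = \frac{b}{7}$ ($L{\left(b \right)} = b \frac{1}{7} = \frac{b}{7}$)
$E{\left(K \right)} = \left(-14 + K\right) \left(8 + K\right)$
$n{\left(O \right)} = -3 + 2 O \left(- \frac{10}{7} + O\right)$ ($n{\left(O \right)} = -3 + \left(O + \frac{1}{7} \left(-10\right)\right) \left(O + O\right) = -3 + \left(O - \frac{10}{7}\right) 2 O = -3 + \left(- \frac{10}{7} + O\right) 2 O = -3 + 2 O \left(- \frac{10}{7} + O\right)$)
$\frac{n{\left(E{\left(-9 \right)} \right)}}{49987} - \frac{1251}{16833} = \frac{-3 + 2 \left(-112 + \left(-9\right)^{2} - -54\right)^{2} - \frac{20 \left(-112 + \left(-9\right)^{2} - -54\right)}{7}}{49987} - \frac{1251}{16833} = \left(-3 + 2 \left(-112 + 81 + 54\right)^{2} - \frac{20 \left(-112 + 81 + 54\right)}{7}\right) \frac{1}{49987} - \frac{417}{5611} = \left(-3 + 2 \cdot 23^{2} - \frac{460}{7}\right) \frac{1}{49987} - \frac{417}{5611} = \left(-3 + 2 \cdot 529 - \frac{460}{7}\right) \frac{1}{49987} - \frac{417}{5611} = \left(-3 + 1058 - \frac{460}{7}\right) \frac{1}{49987} - \frac{417}{5611} = \frac{6925}{7} \cdot \frac{1}{49987} - \frac{417}{5611} = \frac{6925}{349909} - \frac{417}{5611} = - \frac{107055878}{1963339399}$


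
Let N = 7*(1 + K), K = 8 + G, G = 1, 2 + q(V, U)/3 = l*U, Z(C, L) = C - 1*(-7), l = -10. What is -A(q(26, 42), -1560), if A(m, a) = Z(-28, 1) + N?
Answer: -49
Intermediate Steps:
Z(C, L) = 7 + C (Z(C, L) = C + 7 = 7 + C)
q(V, U) = -6 - 30*U (q(V, U) = -6 + 3*(-10*U) = -6 - 30*U)
K = 9 (K = 8 + 1 = 9)
N = 70 (N = 7*(1 + 9) = 7*10 = 70)
A(m, a) = 49 (A(m, a) = (7 - 28) + 70 = -21 + 70 = 49)
-A(q(26, 42), -1560) = -1*49 = -49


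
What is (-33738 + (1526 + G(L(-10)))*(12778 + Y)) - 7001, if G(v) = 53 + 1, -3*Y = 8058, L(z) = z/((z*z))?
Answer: 15904621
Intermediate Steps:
L(z) = 1/z (L(z) = z/(z**2) = z/z**2 = 1/z)
Y = -2686 (Y = -1/3*8058 = -2686)
G(v) = 54
(-33738 + (1526 + G(L(-10)))*(12778 + Y)) - 7001 = (-33738 + (1526 + 54)*(12778 - 2686)) - 7001 = (-33738 + 1580*10092) - 7001 = (-33738 + 15945360) - 7001 = 15911622 - 7001 = 15904621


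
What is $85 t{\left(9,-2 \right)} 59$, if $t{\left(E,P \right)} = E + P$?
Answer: $35105$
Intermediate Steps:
$85 t{\left(9,-2 \right)} 59 = 85 \left(9 - 2\right) 59 = 85 \cdot 7 \cdot 59 = 595 \cdot 59 = 35105$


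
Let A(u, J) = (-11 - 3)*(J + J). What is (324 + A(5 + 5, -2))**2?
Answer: 144400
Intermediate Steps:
A(u, J) = -28*J
(324 + A(5 + 5, -2))**2 = (324 - 28*(-2))**2 = (324 + 56)**2 = 380**2 = 144400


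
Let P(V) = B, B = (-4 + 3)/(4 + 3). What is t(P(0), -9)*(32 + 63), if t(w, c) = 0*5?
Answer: 0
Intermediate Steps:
B = -1/7 ≈ -0.14286
P(V) = -1/7
t(w, c) = 0
t(P(0), -9)*(32 + 63) = 0*(32 + 63) = 0*95 = 0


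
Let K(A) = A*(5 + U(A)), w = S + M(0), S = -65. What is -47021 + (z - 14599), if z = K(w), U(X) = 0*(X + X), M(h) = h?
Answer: -61945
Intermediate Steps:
U(X) = 0 (U(X) = 0*(2*X) = 0)
w = -65 (w = -65 + 0 = -65)
K(A) = 5*A (K(A) = A*(5 + 0) = A*5 = 5*A)
z = -325 (z = 5*(-65) = -325)
-47021 + (z - 14599) = -47021 + (-325 - 14599) = -47021 - 14924 = -61945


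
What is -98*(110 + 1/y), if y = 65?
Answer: -700798/65 ≈ -10782.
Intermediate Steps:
-98*(110 + 1/y) = -98*(110 + 1/65) = -98*7151/65 = -700798/65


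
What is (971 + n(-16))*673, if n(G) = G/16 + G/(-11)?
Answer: 7191678/11 ≈ 6.5379e+5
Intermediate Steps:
n(G) = -5*G/176 (n(G) = G*(1/16) + G*(-1/11) = G/16 - G/11 = -5*G/176)
(971 + n(-16))*673 = (971 - 5/176*(-16))*673 = (971 + 5/11)*673 = (10686/11)*673 = 7191678/11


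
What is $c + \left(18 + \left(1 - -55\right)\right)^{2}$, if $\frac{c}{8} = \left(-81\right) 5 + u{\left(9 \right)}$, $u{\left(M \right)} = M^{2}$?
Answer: $2884$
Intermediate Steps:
$c = -2592$ ($c = 8 \left(\left(-81\right) 5 + 9^{2}\right) = 8 \left(-405 + 81\right) = 8 \left(-324\right) = -2592$)
$c + \left(18 + \left(1 - -55\right)\right)^{2} = -2592 + \left(18 + \left(1 - -55\right)\right)^{2} = -2592 + \left(18 + \left(1 + 55\right)\right)^{2} = -2592 + \left(18 + 56\right)^{2} = -2592 + 74^{2} = -2592 + 5476 = 2884$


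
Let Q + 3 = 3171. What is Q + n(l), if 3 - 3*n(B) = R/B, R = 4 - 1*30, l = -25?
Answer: 237649/75 ≈ 3168.7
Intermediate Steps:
Q = 3168 (Q = -3 + 3171 = 3168)
R = -26 (R = 4 - 30 = -26)
n(B) = 1 + 26/(3*B) (n(B) = 1 - (-26)/(3*B) = 1 + 26/(3*B))
Q + n(l) = 3168 + (26/3 - 25)/(-25) = 3168 - 1/25*(-49/3) = 3168 + 49/75 = 237649/75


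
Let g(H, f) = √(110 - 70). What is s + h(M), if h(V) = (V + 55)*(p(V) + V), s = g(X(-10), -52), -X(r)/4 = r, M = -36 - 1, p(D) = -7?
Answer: -792 + 2*√10 ≈ -785.68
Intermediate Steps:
M = -37
X(r) = -4*r
g(H, f) = 2*√10 (g(H, f) = √40 = 2*√10)
s = 2*√10 ≈ 6.3246
h(V) = (-7 + V)*(55 + V) (h(V) = (V + 55)*(-7 + V) = (55 + V)*(-7 + V) = (-7 + V)*(55 + V))
s + h(M) = 2*√10 + (-385 + (-37)² + 48*(-37)) = 2*√10 + (-385 + 1369 - 1776) = 2*√10 - 792 = -792 + 2*√10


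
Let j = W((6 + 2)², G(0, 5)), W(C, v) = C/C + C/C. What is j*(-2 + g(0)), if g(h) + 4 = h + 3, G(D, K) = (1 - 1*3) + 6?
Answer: -6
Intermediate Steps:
G(D, K) = 4 (G(D, K) = (1 - 3) + 6 = -2 + 6 = 4)
g(h) = -1 + h (g(h) = -4 + (h + 3) = -4 + (3 + h) = -1 + h)
W(C, v) = 2 (W(C, v) = 1 + 1 = 2)
j = 2
j*(-2 + g(0)) = 2*(-2 + (-1 + 0)) = 2*(-2 - 1) = 2*(-3) = -6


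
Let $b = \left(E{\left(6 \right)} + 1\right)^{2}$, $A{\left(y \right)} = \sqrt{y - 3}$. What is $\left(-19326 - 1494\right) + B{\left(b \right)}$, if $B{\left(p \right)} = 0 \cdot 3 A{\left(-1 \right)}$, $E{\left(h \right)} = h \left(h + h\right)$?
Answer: $-20820$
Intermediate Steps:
$E{\left(h \right)} = 2 h^{2}$ ($E{\left(h \right)} = h 2 h = 2 h^{2}$)
$A{\left(y \right)} = \sqrt{-3 + y}$
$b = 5329$ ($b = \left(2 \cdot 6^{2} + 1\right)^{2} = \left(2 \cdot 36 + 1\right)^{2} = \left(72 + 1\right)^{2} = 73^{2} = 5329$)
$B{\left(p \right)} = 0$ ($B{\left(p \right)} = 0 \cdot 3 \sqrt{-3 - 1} = 0 \sqrt{-4} = 0 \cdot 2 i = 0$)
$\left(-19326 - 1494\right) + B{\left(b \right)} = \left(-19326 - 1494\right) + 0 = -20820 + 0 = -20820$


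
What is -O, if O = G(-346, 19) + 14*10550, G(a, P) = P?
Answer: -147719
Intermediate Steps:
O = 147719 (O = 19 + 14*10550 = 19 + 147700 = 147719)
-O = -1*147719 = -147719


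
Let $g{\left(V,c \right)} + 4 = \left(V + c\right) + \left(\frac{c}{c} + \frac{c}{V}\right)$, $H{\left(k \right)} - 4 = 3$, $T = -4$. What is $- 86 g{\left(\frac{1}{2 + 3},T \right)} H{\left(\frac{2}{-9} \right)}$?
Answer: $\frac{80668}{5} \approx 16134.0$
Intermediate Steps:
$H{\left(k \right)} = 7$ ($H{\left(k \right)} = 4 + 3 = 7$)
$g{\left(V,c \right)} = -3 + V + c + \frac{c}{V}$ ($g{\left(V,c \right)} = -4 + \left(\left(V + c\right) + \left(\frac{c}{c} + \frac{c}{V}\right)\right) = -4 + \left(\left(V + c\right) + \left(1 + \frac{c}{V}\right)\right) = -4 + \left(1 + V + c + \frac{c}{V}\right) = -3 + V + c + \frac{c}{V}$)
$- 86 g{\left(\frac{1}{2 + 3},T \right)} H{\left(\frac{2}{-9} \right)} = - 86 \left(-3 + \frac{1}{2 + 3} - 4 - \frac{4}{\frac{1}{2 + 3}}\right) 7 = - 86 \left(-3 + \frac{1}{5} - 4 - \frac{4}{\frac{1}{5}}\right) 7 = - 86 \left(-3 + \frac{1}{5} - 4 - 4 \frac{1}{\frac{1}{5}}\right) 7 = - 86 \left(-3 + \frac{1}{5} - 4 - 20\right) 7 = \left(-86\right) \left(- \frac{134}{5}\right) 7 = \frac{11524}{5} \cdot 7 = \frac{80668}{5}$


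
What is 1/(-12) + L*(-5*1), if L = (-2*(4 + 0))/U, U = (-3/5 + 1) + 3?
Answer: 2383/204 ≈ 11.681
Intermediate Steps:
U = 17/5 (U = (-3*⅕ + 1) + 3 = (-⅗ + 1) + 3 = ⅖ + 3 = 17/5 ≈ 3.4000)
L = -40/17 (L = (-2*(4 + 0))/(17/5) = -2*4*(5/17) = -8*5/17 = -40/17 ≈ -2.3529)
1/(-12) + L*(-5*1) = 1/(-12) - (-200)/17 = -1/12 - 40/17*(-5) = -1/12 + 200/17 = 2383/204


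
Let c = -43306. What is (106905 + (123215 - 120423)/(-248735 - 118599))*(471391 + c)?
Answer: 8405414402427315/183667 ≈ 4.5764e+10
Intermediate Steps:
(106905 + (123215 - 120423)/(-248735 - 118599))*(471391 + c) = (106905 + (123215 - 120423)/(-248735 - 118599))*(471391 - 43306) = (106905 + 2792/(-367334))*428085 = (106905 + 2792*(-1/367334))*428085 = (106905 - 1396/183667)*428085 = (19634919239/183667)*428085 = 8405414402427315/183667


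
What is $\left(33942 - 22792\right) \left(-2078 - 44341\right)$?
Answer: $-517571850$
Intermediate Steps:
$\left(33942 - 22792\right) \left(-2078 - 44341\right) = 11150 \left(-46419\right) = -517571850$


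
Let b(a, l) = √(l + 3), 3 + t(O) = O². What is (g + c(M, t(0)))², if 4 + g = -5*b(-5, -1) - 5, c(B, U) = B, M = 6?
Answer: 59 + 30*√2 ≈ 101.43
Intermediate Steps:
t(O) = -3 + O²
b(a, l) = √(3 + l)
g = -9 - 5*√2 (g = -4 + (-5*√(3 - 1) - 5) = -4 + (-5*√2 - 5) = -4 + (-5 - 5*√2) = -9 - 5*√2 ≈ -16.071)
(g + c(M, t(0)))² = ((-9 - 5*√2) + 6)² = (-3 - 5*√2)²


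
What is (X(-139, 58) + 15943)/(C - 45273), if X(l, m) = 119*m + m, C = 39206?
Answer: -22903/6067 ≈ -3.7750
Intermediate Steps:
X(l, m) = 120*m
(X(-139, 58) + 15943)/(C - 45273) = (120*58 + 15943)/(39206 - 45273) = (6960 + 15943)/(-6067) = 22903*(-1/6067) = -22903/6067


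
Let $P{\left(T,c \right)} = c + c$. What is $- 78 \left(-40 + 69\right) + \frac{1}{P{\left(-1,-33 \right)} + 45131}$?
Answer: $- \frac{101937029}{45065} \approx -2262.0$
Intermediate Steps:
$P{\left(T,c \right)} = 2 c$
$- 78 \left(-40 + 69\right) + \frac{1}{P{\left(-1,-33 \right)} + 45131} = - 78 \left(-40 + 69\right) + \frac{1}{2 \left(-33\right) + 45131} = \left(-78\right) 29 + \frac{1}{-66 + 45131} = -2262 + \frac{1}{45065} = - \frac{101937029}{45065}$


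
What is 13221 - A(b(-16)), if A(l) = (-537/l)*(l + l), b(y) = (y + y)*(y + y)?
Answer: 14295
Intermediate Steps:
b(y) = 4*y**2 (b(y) = (2*y)*(2*y) = 4*y**2)
A(l) = -1074 (A(l) = (-537/l)*(2*l) = -1074)
13221 - A(b(-16)) = 13221 - 1*(-1074) = 13221 + 1074 = 14295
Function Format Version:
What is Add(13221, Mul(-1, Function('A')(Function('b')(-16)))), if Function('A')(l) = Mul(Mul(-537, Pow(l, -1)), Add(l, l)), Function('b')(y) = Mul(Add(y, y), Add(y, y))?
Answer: 14295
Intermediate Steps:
Function('b')(y) = Mul(4, Pow(y, 2)) (Function('b')(y) = Mul(Mul(2, y), Mul(2, y)) = Mul(4, Pow(y, 2)))
Function('A')(l) = -1074 (Function('A')(l) = Mul(Mul(-537, Pow(l, -1)), Mul(2, l)) = -1074)
Add(13221, Mul(-1, Function('A')(Function('b')(-16)))) = Add(13221, Mul(-1, -1074)) = Add(13221, 1074) = 14295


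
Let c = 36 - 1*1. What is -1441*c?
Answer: -50435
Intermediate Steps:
c = 35 (c = 36 - 1 = 35)
-1441*c = -1441*35 = -50435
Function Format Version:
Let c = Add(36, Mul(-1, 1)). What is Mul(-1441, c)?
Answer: -50435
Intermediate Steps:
c = 35 (c = Add(36, -1) = 35)
Mul(-1441, c) = Mul(-1441, 35) = -50435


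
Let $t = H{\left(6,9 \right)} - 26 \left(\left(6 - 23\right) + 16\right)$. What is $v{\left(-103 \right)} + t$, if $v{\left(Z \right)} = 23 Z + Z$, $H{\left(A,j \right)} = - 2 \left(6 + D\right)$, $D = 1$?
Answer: $-2460$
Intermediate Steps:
$H{\left(A,j \right)} = -14$ ($H{\left(A,j \right)} = - 2 \left(6 + 1\right) = \left(-2\right) 7 = -14$)
$v{\left(Z \right)} = 24 Z$
$t = 12$ ($t = -14 - 26 \left(\left(6 - 23\right) + 16\right) = -14 - 26 \left(-17 + 16\right) = -14 - -26 = -14 + 26 = 12$)
$v{\left(-103 \right)} + t = 24 \left(-103\right) + 12 = -2472 + 12 = -2460$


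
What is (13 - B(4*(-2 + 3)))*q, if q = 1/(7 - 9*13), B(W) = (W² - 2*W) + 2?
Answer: -3/110 ≈ -0.027273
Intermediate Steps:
B(W) = 2 + W² - 2*W
q = -1/110 (q = 1/(7 - 117) = 1/(-110) = -1/110 ≈ -0.0090909)
(13 - B(4*(-2 + 3)))*q = (13 - (2 + (4*(-2 + 3))² - 8*(-2 + 3)))*(-1/110) = (13 - (2 + (4*1)² - 8))*(-1/110) = (13 - (2 + 4² - 2*4))*(-1/110) = (13 - (2 + 16 - 8))*(-1/110) = (13 - 1*10)*(-1/110) = (13 - 10)*(-1/110) = 3*(-1/110) = -3/110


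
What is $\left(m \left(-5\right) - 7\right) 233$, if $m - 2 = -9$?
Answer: $6524$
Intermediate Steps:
$m = -7$ ($m = 2 - 9 = -7$)
$\left(m \left(-5\right) - 7\right) 233 = \left(\left(-7\right) \left(-5\right) - 7\right) 233 = \left(35 - 7\right) 233 = 28 \cdot 233 = 6524$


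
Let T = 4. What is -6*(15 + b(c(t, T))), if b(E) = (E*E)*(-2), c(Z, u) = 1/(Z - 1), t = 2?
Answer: -78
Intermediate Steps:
c(Z, u) = 1/(-1 + Z)
b(E) = -2*E² (b(E) = E²*(-2) = -2*E²)
-6*(15 + b(c(t, T))) = -6*(15 - 2/(-1 + 2)²) = -6*(15 - 2*(1/1)²) = -6*(15 - 2*1²) = -6*(15 - 2*1) = -6*(15 - 2) = -6*13 = -78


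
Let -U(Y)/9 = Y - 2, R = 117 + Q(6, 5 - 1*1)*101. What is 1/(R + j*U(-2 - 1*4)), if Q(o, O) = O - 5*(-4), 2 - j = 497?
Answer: -1/33099 ≈ -3.0212e-5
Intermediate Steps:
j = -495 (j = 2 - 1*497 = 2 - 497 = -495)
Q(o, O) = 20 + O (Q(o, O) = O + 20 = 20 + O)
R = 2541 (R = 117 + (20 + (5 - 1*1))*101 = 117 + (20 + (5 - 1))*101 = 117 + (20 + 4)*101 = 117 + 24*101 = 117 + 2424 = 2541)
U(Y) = 18 - 9*Y (U(Y) = -9*(Y - 2) = -9*(-2 + Y) = 18 - 9*Y)
1/(R + j*U(-2 - 1*4)) = 1/(2541 - 495*(18 - 9*(-2 - 1*4))) = 1/(2541 - 495*(18 - 9*(-2 - 4))) = 1/(2541 - 495*(18 - 9*(-6))) = 1/(2541 - 495*(18 + 54)) = 1/(2541 - 495*72) = 1/(2541 - 35640) = 1/(-33099) = -1/33099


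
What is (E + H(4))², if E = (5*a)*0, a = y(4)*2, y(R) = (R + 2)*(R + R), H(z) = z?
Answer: 16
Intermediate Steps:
y(R) = 2*R*(2 + R) (y(R) = (2 + R)*(2*R) = 2*R*(2 + R))
a = 96 (a = (2*4*(2 + 4))*2 = (2*4*6)*2 = 48*2 = 96)
E = 0 (E = (5*96)*0 = 480*0 = 0)
(E + H(4))² = (0 + 4)² = 4² = 16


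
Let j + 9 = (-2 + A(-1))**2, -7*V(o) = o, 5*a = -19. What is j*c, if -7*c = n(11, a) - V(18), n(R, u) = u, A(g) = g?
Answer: 0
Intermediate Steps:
a = -19/5 (a = (1/5)*(-19) = -19/5 ≈ -3.8000)
V(o) = -o/7
j = 0 (j = -9 + (-2 - 1)**2 = -9 + (-3)**2 = -9 + 9 = 0)
c = 43/245 (c = -(-19/5 - (-1)*18/7)/7 = -(-19/5 - 1*(-18/7))/7 = -(-19/5 + 18/7)/7 = -1/7*(-43/35) = 43/245 ≈ 0.17551)
j*c = 0*(43/245) = 0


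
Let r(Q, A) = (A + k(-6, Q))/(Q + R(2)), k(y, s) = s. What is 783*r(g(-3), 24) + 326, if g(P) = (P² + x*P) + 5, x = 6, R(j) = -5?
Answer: -1414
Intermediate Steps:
g(P) = 5 + P² + 6*P (g(P) = (P² + 6*P) + 5 = 5 + P² + 6*P)
r(Q, A) = (A + Q)/(-5 + Q) (r(Q, A) = (A + Q)/(Q - 5) = (A + Q)/(-5 + Q))
783*r(g(-3), 24) + 326 = 783*((24 + (5 + (-3)² + 6*(-3)))/(-5 + (5 + (-3)² + 6*(-3)))) + 326 = 783*((24 + (5 + 9 - 18))/(-5 + (5 + 9 - 18))) + 326 = 783*((24 - 4)/(-5 - 4)) + 326 = 783*(20/(-9)) + 326 = 783*(-⅑*20) + 326 = 783*(-20/9) + 326 = -1740 + 326 = -1414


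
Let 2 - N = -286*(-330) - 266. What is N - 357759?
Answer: -451871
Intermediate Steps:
N = -94112 (N = 2 - (-286*(-330) - 266) = 2 - (94380 - 266) = 2 - 1*94114 = 2 - 94114 = -94112)
N - 357759 = -94112 - 357759 = -451871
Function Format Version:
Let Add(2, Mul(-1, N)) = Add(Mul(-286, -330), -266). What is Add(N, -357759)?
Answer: -451871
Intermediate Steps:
N = -94112 (N = Add(2, Mul(-1, Add(Mul(-286, -330), -266))) = Add(2, Mul(-1, Add(94380, -266))) = Add(2, Mul(-1, 94114)) = Add(2, -94114) = -94112)
Add(N, -357759) = Add(-94112, -357759) = -451871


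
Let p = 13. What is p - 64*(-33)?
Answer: 2125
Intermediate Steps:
p - 64*(-33) = 13 - 64*(-33) = 13 + 2112 = 2125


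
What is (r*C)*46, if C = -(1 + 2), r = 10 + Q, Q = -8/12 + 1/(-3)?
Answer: -1242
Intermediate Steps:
Q = -1 (Q = -8*1/12 + 1*(-1/3) = -2/3 - 1/3 = -1)
r = 9 (r = 10 - 1 = 9)
C = -3 (C = -1*3 = -3)
(r*C)*46 = (9*(-3))*46 = -27*46 = -1242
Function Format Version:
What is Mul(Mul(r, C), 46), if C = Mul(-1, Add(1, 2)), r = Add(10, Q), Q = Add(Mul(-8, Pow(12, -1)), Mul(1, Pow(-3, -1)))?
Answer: -1242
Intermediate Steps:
Q = -1 (Q = Add(Mul(-8, Rational(1, 12)), Mul(1, Rational(-1, 3))) = Add(Rational(-2, 3), Rational(-1, 3)) = -1)
r = 9 (r = Add(10, -1) = 9)
C = -3 (C = Mul(-1, 3) = -3)
Mul(Mul(r, C), 46) = Mul(Mul(9, -3), 46) = Mul(-27, 46) = -1242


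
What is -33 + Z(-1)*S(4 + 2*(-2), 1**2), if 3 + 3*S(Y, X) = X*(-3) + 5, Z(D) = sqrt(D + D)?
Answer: -33 - I*sqrt(2)/3 ≈ -33.0 - 0.4714*I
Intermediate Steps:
Z(D) = sqrt(2)*sqrt(D) (Z(D) = sqrt(2*D) = sqrt(2)*sqrt(D))
S(Y, X) = 2/3 - X (S(Y, X) = -1 + (X*(-3) + 5)/3 = -1 + (-3*X + 5)/3 = -1 + (5 - 3*X)/3 = -1 + (5/3 - X) = 2/3 - X)
-33 + Z(-1)*S(4 + 2*(-2), 1**2) = -33 + (sqrt(2)*sqrt(-1))*(2/3 - 1*1**2) = -33 + (sqrt(2)*I)*(2/3 - 1*1) = -33 + (I*sqrt(2))*(2/3 - 1) = -33 + (I*sqrt(2))*(-1/3) = -33 - I*sqrt(2)/3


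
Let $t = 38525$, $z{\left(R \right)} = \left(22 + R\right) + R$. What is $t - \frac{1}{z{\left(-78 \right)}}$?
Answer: $\frac{5162351}{134} \approx 38525.0$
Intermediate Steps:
$z{\left(R \right)} = 22 + 2 R$
$t - \frac{1}{z{\left(-78 \right)}} = 38525 - \frac{1}{22 + 2 \left(-78\right)} = 38525 - \frac{1}{22 - 156} = 38525 - \frac{1}{-134} = 38525 - - \frac{1}{134} = 38525 + \frac{1}{134} = \frac{5162351}{134}$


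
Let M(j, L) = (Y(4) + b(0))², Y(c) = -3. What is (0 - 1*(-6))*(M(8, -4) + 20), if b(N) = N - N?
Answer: 174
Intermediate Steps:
b(N) = 0
M(j, L) = 9 (M(j, L) = (-3 + 0)² = (-3)² = 9)
(0 - 1*(-6))*(M(8, -4) + 20) = (0 - 1*(-6))*(9 + 20) = (0 + 6)*29 = 6*29 = 174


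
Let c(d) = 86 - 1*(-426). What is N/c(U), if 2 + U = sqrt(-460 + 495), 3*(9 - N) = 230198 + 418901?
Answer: -40567/96 ≈ -422.57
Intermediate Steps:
N = -649072/3 (N = 9 - (230198 + 418901)/3 = 9 - 1/3*649099 = 9 - 649099/3 = -649072/3 ≈ -2.1636e+5)
U = -2 + sqrt(35) (U = -2 + sqrt(-460 + 495) = -2 + sqrt(35) ≈ 3.9161)
c(d) = 512 (c(d) = 86 + 426 = 512)
N/c(U) = -649072/3/512 = -649072/3*1/512 = -40567/96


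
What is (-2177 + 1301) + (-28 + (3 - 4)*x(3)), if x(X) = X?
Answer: -907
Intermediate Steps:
(-2177 + 1301) + (-28 + (3 - 4)*x(3)) = (-2177 + 1301) + (-28 + (3 - 4)*3) = -876 + (-28 - 1*3) = -876 + (-28 - 3) = -876 - 31 = -907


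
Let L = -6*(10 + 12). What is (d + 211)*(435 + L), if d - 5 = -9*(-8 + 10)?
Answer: 59994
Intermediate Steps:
L = -132 (L = -6*22 = -132)
d = -13 (d = 5 - 9*(-8 + 10) = 5 - 9*2 = 5 - 18 = -13)
(d + 211)*(435 + L) = (-13 + 211)*(435 - 132) = 198*303 = 59994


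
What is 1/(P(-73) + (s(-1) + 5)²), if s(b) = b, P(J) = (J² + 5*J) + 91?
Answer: 1/5071 ≈ 0.00019720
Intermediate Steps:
P(J) = 91 + J² + 5*J
1/(P(-73) + (s(-1) + 5)²) = 1/((91 + (-73)² + 5*(-73)) + (-1 + 5)²) = 1/((91 + 5329 - 365) + 4²) = 1/(5055 + 16) = 1/5071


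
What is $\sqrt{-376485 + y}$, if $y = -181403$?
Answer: $8 i \sqrt{8717} \approx 746.92 i$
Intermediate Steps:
$\sqrt{-376485 + y} = \sqrt{-376485 - 181403} = \sqrt{-557888} = 8 i \sqrt{8717}$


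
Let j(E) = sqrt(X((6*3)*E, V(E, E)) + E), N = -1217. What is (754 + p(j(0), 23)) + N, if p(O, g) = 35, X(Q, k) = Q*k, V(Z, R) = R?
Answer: -428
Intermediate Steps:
j(E) = sqrt(E + 18*E**2) (j(E) = sqrt(((6*3)*E)*E + E) = sqrt((18*E)*E + E) = sqrt(18*E**2 + E) = sqrt(E + 18*E**2))
(754 + p(j(0), 23)) + N = (754 + 35) - 1217 = 789 - 1217 = -428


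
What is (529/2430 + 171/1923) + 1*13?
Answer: 20726789/1557630 ≈ 13.307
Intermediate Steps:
(529/2430 + 171/1923) + 1*13 = (529*(1/2430) + 171*(1/1923)) + 13 = (529/2430 + 57/641) + 13 = 477599/1557630 + 13 = 20726789/1557630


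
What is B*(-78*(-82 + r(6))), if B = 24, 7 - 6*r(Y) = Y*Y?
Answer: 162552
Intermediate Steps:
r(Y) = 7/6 - Y**2/6 (r(Y) = 7/6 - Y*Y/6 = 7/6 - Y**2/6)
B*(-78*(-82 + r(6))) = 24*(-78*(-82 + (7/6 - 1/6*6**2))) = 24*(-78*(-82 + (7/6 - 1/6*36))) = 24*(-78*(-82 + (7/6 - 6))) = 24*(-78*(-82 - 29/6)) = 24*(-78*(-521/6)) = 24*6773 = 162552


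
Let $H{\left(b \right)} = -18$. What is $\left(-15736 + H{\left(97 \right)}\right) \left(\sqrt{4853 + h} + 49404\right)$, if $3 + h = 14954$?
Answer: $-778310616 - 31508 \sqrt{4951} \approx -7.8053 \cdot 10^{8}$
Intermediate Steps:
$h = 14951$ ($h = -3 + 14954 = 14951$)
$\left(-15736 + H{\left(97 \right)}\right) \left(\sqrt{4853 + h} + 49404\right) = \left(-15736 - 18\right) \left(\sqrt{4853 + 14951} + 49404\right) = - 15754 \left(\sqrt{19804} + 49404\right) = - 15754 \left(2 \sqrt{4951} + 49404\right) = - 15754 \left(49404 + 2 \sqrt{4951}\right) = -778310616 - 31508 \sqrt{4951}$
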